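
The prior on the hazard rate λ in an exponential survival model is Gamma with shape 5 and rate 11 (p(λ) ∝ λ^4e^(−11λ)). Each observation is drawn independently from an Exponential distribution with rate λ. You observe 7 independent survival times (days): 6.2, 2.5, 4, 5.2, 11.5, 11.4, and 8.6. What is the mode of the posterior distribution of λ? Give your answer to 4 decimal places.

The Exponential(rate=λ) likelihood is ∝ λ^n e^(−λΣtᵢ). Here n = 7 and Σtᵢ = 6.2 + 2.5 + 4 + 5.2 + 11.5 + 11.4 + 8.6 = 49.4.
Posterior ∝ λ^4e^(−11λ) · λ^7e^(−49.4λ) = λ^11e^(−60.4λ), i.e. Gamma(12, 60.4).
Mode = (a−1)/b = 11/60.4 ≈ 0.1821.

λ̂_MAP = 0.1821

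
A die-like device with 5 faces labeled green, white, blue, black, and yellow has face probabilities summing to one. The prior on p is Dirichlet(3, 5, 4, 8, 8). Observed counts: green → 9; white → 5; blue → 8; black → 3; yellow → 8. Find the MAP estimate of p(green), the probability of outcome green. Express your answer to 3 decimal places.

MAP estimate of p(green) = 0.196

The posterior is Dirichlet(αᵢ + nᵢ) = Dirichlet(12, 10, 12, 11, 16).
For a Dirichlet(a₁,…,a_K) with all aᵢ > 1, the mode has j-th component (aⱼ − 1)/(Σaᵢ − K).
Here Σaᵢ = 61 and K = 5, so p(green) = (12 − 1)/(61 − 5) = 11/56 ≈ 0.196.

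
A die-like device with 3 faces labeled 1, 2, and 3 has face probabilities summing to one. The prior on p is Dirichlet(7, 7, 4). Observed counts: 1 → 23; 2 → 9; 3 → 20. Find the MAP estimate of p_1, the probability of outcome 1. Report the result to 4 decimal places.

The posterior is Dirichlet(αᵢ + nᵢ) = Dirichlet(30, 16, 24).
For a Dirichlet(a₁,…,a_K) with all aᵢ > 1, the mode has j-th component (aⱼ − 1)/(Σaᵢ − K).
Here Σaᵢ = 70 and K = 3, so p_1 = (30 − 1)/(70 − 3) = 29/67 ≈ 0.4328.

MAP estimate: 0.4328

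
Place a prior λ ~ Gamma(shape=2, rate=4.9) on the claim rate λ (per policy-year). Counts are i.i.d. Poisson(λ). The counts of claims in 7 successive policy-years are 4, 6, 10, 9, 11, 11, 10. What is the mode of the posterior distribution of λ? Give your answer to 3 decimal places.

λ̂_MAP = 5.210

Σxᵢ = 4+6+10+9+11+11+10 = 61, with n = 7.
Posterior ∝ λe^(−4.9λ) · λ^61e^(−7λ) = λ^62e^(−11.9λ), i.e. Gamma(shape=63, rate=11.9).
The mode of a Gamma(a, b) with a ≥ 1 (shape–rate) is (a−1)/b = 62/11.9 ≈ 5.210.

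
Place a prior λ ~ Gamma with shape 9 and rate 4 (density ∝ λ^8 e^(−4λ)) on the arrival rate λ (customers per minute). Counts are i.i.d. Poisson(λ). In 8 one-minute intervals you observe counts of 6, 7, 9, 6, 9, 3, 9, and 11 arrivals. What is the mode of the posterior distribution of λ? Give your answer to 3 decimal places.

λ̂_MAP = 5.667

Σxᵢ = 6+7+9+6+9+3+9+11 = 60, with n = 8.
Posterior ∝ λ^8e^(−4λ) · λ^60e^(−8λ) = λ^68e^(−12λ), i.e. Gamma(shape=69, rate=12).
The mode of a Gamma(a, b) with a ≥ 1 (shape–rate) is (a−1)/b = 68/12 ≈ 5.667.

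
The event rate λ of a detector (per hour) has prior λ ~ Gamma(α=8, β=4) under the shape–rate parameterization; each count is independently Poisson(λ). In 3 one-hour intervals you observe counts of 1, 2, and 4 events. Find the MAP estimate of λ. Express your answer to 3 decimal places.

λ̂_MAP = 2.000

Σxᵢ = 1+2+4 = 7, with n = 3.
Posterior ∝ λ^7e^(−4λ) · λ^7e^(−3λ) = λ^14e^(−7λ), i.e. Gamma(shape=15, rate=7).
The mode of a Gamma(a, b) with a ≥ 1 (shape–rate) is (a−1)/b = 14/7 ≈ 2.000.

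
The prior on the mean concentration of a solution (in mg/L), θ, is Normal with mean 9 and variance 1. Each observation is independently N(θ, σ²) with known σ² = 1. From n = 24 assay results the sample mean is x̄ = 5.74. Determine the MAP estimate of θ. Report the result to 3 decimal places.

n = 24, x̄ = 5.74.
For a Normal prior and Normal likelihood with known variance, the posterior is Normal; its mode equals its mean, the precision-weighted average.
Prior precision 1/σ₀² = 1/1 = 1; data precision n/σ² = 24/1 = 24.
θ̂ = (1·9 + 24·5.74) / (1 + 24) = 146.76/25 = 5.8704 ≈ 5.870.

θ̂_MAP = 5.870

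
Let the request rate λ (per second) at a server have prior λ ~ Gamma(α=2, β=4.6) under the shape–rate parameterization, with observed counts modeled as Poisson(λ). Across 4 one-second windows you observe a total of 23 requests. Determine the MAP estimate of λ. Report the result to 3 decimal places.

λ̂_MAP = 2.791

Σxᵢ = 23, n = 4.
Posterior ∝ λe^(−4.6λ) · λ^23e^(−4λ) = λ^24e^(−8.6λ), i.e. Gamma(shape=25, rate=8.6).
The mode of a Gamma(a, b) with a ≥ 1 (shape–rate) is (a−1)/b = 24/8.6 ≈ 2.791.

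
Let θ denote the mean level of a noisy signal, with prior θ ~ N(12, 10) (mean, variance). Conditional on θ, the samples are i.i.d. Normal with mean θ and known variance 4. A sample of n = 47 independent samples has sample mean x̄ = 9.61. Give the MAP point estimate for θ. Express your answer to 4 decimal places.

n = 47, x̄ = 9.61.
For a Normal prior and Normal likelihood with known variance, the posterior is Normal; its mode equals its mean, the precision-weighted average.
Prior precision 1/σ₀² = 1/10 = 0.1; data precision n/σ² = 47/4 = 11.75.
θ̂ = (0.1·12 + 11.75·9.61) / (0.1 + 11.75) = 114.1175/11.85 = 45647/4740 ≈ 9.6302.

θ̂_MAP = 9.6302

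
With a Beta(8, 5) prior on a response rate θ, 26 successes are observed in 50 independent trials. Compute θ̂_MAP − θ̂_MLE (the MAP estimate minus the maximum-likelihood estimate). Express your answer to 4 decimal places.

MAP − MLE = 0.0210

Posterior is Beta(34, 29); MAP = (34−1)/(63−2) = 33/61 ≈ 0.54098.
MLE ignores the prior: θ̂_MLE = k/n = 26/50 ≈ 0.52000.
Difference = 33/61 − 26/50 = 32/1525 ≈ 0.0210.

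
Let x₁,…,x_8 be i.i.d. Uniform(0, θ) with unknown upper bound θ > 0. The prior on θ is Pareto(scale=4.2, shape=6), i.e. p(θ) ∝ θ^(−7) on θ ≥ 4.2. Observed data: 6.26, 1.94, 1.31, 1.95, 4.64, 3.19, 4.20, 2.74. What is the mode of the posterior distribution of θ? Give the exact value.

θ̂_MAP = 6.26

The Uniform(0, θ) likelihood is θ^(−n) for θ ≥ max(xᵢ), zero otherwise. Here max(xᵢ) = 6.26.
Posterior ∝ θ^(−7) · θ^(−8) = θ^(−15) on θ ≥ max(4.2, 6.26) = 6.26.
This density is strictly decreasing in θ, so the posterior mode lies at the lower boundary of the support.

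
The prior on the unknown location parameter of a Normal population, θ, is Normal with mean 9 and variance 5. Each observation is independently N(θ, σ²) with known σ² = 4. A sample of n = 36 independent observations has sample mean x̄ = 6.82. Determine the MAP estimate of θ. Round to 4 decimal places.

n = 36, x̄ = 6.82.
For a Normal prior and Normal likelihood with known variance, the posterior is Normal; its mode equals its mean, the precision-weighted average.
Prior precision 1/σ₀² = 1/5 = 0.2; data precision n/σ² = 36/4 = 9.
θ̂ = (0.2·9 + 9·6.82) / (0.2 + 9) = 63.18/9.2 = 3159/460 ≈ 6.8674.

θ̂_MAP = 6.8674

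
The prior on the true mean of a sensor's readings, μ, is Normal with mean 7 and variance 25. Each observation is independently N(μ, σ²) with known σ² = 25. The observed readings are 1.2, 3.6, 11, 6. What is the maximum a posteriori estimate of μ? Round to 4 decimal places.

n = 4; x̄ = (1.2 + 3.6 + 11 + 6)/4 = 21.8/4 = 5.45.
For a Normal prior and Normal likelihood with known variance, the posterior is Normal; its mode equals its mean, the precision-weighted average.
Prior precision 1/σ₀² = 1/25 = 0.04; data precision n/σ² = 4/25 = 0.16.
μ̂ = (0.04·7 + 0.16·5.45) / (0.04 + 0.16) = 1.152/0.2 = 5.7600.

μ̂_MAP = 5.7600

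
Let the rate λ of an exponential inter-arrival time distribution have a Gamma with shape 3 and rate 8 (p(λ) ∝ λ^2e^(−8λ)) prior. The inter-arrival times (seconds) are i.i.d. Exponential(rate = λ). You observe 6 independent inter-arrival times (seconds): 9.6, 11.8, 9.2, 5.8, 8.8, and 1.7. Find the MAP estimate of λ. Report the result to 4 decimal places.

λ̂_MAP = 0.1457

The Exponential(rate=λ) likelihood is ∝ λ^n e^(−λΣtᵢ). Here n = 6 and Σtᵢ = 9.6 + 11.8 + 9.2 + 5.8 + 8.8 + 1.7 = 46.9.
Posterior ∝ λ^2e^(−8λ) · λ^6e^(−46.9λ) = λ^8e^(−54.9λ), i.e. Gamma(9, 54.9).
Mode = (a−1)/b = 8/54.9 ≈ 0.1457.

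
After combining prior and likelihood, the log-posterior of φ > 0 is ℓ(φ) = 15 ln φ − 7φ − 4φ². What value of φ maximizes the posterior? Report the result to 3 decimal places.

ℓ'(φ) = 15/φ − 7 − 8φ. Setting this to zero and multiplying by φ: 8φ² + 7φ − 15 = 0.
φ = (−7 + √(7² + 4·8·15)) / (2·8) = (−7 + √529) / 16 = (−7 + 23)/16 = 1.
ℓ''(φ) = −15/φ² − 8 < 0, confirming a maximum.

φ̂_MAP = 1.000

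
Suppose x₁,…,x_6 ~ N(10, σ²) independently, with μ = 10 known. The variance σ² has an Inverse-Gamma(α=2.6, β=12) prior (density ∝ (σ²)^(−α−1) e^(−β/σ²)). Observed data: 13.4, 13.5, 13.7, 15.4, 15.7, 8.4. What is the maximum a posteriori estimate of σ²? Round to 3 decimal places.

σ̂²_MAP = 9.523

Sum of squared deviations about the known mean: SS = (13.4−10)² + (13.5−10)² + (13.7−10)² + (15.4−10)² + (15.7−10)² + (8.4−10)² = 101.71.
The Normal likelihood contributes (σ²)^(−n/2) exp(−SS/(2σ²)), so the posterior is Inverse-Gamma(α + n/2, β + SS/2) = Inverse-Gamma(5.6, 62.855).
The mode of Inverse-Gamma(a, b) is b/(a+1) = 62.855/6.6 ≈ 9.523.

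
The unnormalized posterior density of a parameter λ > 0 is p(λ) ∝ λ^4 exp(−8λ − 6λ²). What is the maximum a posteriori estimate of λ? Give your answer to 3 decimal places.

λ̂_MAP = 0.333

ℓ'(λ) = 4/λ − 8 − 12λ. Setting this to zero and multiplying by λ: 12λ² + 8λ − 4 = 0.
λ = (−8 + √(8² + 4·12·4)) / (2·12) = (−8 + √256) / 24 = (−8 + 16)/24 = 1/3.
ℓ''(λ) = −4/λ² − 12 < 0, confirming a maximum.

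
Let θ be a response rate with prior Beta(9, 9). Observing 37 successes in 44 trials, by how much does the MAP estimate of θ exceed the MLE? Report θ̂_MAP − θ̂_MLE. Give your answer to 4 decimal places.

Posterior is Beta(46, 16); MAP = (46−1)/(62−2) = 45/60 ≈ 0.75000.
MLE ignores the prior: θ̂_MLE = k/n = 37/44 ≈ 0.84091.
Difference = 45/60 − 37/44 = -1/11 ≈ -0.0909.

MAP − MLE = -0.0909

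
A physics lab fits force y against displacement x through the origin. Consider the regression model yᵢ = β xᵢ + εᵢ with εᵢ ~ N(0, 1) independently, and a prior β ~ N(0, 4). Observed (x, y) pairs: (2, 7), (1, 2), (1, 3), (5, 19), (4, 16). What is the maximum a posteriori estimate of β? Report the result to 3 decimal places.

β̂_MAP = 3.767

log p(β | y) = −Σ(yᵢ − βxᵢ)²/(2·1) − β²/(2·4) + const.
Setting the derivative to zero: Σxᵢ(yᵢ − βxᵢ)/1 − β/4 = 0, so β = Σxᵢyᵢ / (Σxᵢ² + σ²/τ²).
Σxᵢyᵢ = 2·7 + 1·2 + 1·3 + 5·19 + 4·16 = 178; Σxᵢ² = 47; σ²/τ² = 0.25.
β̂_MAP = 178 / (47 + 0.25) = 178/47.25 ≈ 3.767.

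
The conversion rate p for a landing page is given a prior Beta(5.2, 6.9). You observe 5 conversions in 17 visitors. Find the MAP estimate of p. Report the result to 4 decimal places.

p̂_MAP = 0.3395

Prior: Beta(5.2, 6.9).
Data: 5 successes in 17 trials. The binomial likelihood contributes p^5(1−p)^12, so the posterior is Beta(5.2+5, 6.9+12) = Beta(10.2, 18.9).
For Beta(a, b) with a, b > 1 the mode is (a−1)/(a+b−2) = 9.2/27.1 ≈ 0.3395.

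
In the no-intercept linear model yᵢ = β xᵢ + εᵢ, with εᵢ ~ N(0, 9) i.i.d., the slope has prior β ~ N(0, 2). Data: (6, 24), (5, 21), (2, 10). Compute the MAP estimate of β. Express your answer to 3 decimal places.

log p(β | y) = −Σ(yᵢ − βxᵢ)²/(2·9) − β²/(2·2) + const.
Setting the derivative to zero: Σxᵢ(yᵢ − βxᵢ)/9 − β/2 = 0, so β = Σxᵢyᵢ / (Σxᵢ² + σ²/τ²).
Σxᵢyᵢ = 6·24 + 5·21 + 2·10 = 269; Σxᵢ² = 65; σ²/τ² = 4.5.
β̂_MAP = 269 / (65 + 4.5) = 269/69.5 ≈ 3.871.

β̂_MAP = 3.871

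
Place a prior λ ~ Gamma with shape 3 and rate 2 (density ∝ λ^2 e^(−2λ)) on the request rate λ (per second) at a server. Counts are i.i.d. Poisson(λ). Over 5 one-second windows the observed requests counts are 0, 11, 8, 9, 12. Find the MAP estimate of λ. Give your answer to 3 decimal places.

λ̂_MAP = 6.000

Σxᵢ = 0+11+8+9+12 = 40, with n = 5.
Posterior ∝ λ^2e^(−2λ) · λ^40e^(−5λ) = λ^42e^(−7λ), i.e. Gamma(shape=43, rate=7).
The mode of a Gamma(a, b) with a ≥ 1 (shape–rate) is (a−1)/b = 42/7 ≈ 6.000.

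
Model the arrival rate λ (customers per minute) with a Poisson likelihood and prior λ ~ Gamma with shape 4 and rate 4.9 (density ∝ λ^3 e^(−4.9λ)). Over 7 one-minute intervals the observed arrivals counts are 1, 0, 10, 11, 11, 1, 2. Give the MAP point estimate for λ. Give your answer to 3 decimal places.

Σxᵢ = 1+0+10+11+11+1+2 = 36, with n = 7.
Posterior ∝ λ^3e^(−4.9λ) · λ^36e^(−7λ) = λ^39e^(−11.9λ), i.e. Gamma(shape=40, rate=11.9).
The mode of a Gamma(a, b) with a ≥ 1 (shape–rate) is (a−1)/b = 39/11.9 ≈ 3.277.

λ̂_MAP = 3.277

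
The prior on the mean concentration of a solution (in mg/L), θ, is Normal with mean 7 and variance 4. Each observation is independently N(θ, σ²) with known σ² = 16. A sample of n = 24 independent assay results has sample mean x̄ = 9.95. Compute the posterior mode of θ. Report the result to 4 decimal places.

n = 24, x̄ = 9.95.
For a Normal prior and Normal likelihood with known variance, the posterior is Normal; its mode equals its mean, the precision-weighted average.
Prior precision 1/σ₀² = 1/4 = 0.25; data precision n/σ² = 24/16 = 1.5.
θ̂ = (0.25·7 + 1.5·9.95) / (0.25 + 1.5) = 16.675/1.75 = 667/70 ≈ 9.5286.

θ̂_MAP = 9.5286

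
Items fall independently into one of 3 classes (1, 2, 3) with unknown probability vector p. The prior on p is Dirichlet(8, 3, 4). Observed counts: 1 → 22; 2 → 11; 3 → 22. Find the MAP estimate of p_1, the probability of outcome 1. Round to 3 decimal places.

MAP estimate: 0.433

The posterior is Dirichlet(αᵢ + nᵢ) = Dirichlet(30, 14, 26).
For a Dirichlet(a₁,…,a_K) with all aᵢ > 1, the mode has j-th component (aⱼ − 1)/(Σaᵢ − K).
Here Σaᵢ = 70 and K = 3, so p_1 = (30 − 1)/(70 − 3) = 29/67 ≈ 0.433.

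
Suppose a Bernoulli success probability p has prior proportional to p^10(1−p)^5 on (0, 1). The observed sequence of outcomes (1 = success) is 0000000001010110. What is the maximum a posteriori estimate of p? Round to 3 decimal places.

p̂_MAP = 0.452

The prior density ∝ p^10(1−p)^5 is the kernel of Beta(11, 6).
Data: 4 successes in 16 trials (from the sequence). The binomial likelihood contributes p^4(1−p)^12, so the posterior is Beta(11+4, 6+12) = Beta(15, 18).
For Beta(a, b) with a, b > 1 the mode is (a−1)/(a+b−2) = 14/31 ≈ 0.452.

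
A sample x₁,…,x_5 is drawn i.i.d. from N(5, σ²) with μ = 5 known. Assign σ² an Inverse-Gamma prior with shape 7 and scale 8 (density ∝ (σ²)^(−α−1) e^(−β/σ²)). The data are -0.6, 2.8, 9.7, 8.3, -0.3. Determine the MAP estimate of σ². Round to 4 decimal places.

σ̂²_MAP = 5.3938

Sum of squared deviations about the known mean: SS = (-0.6−5)² + (2.8−5)² + (9.7−5)² + (8.3−5)² + (-0.3−5)² = 97.27.
The Normal likelihood contributes (σ²)^(−n/2) exp(−SS/(2σ²)), so the posterior is Inverse-Gamma(α + n/2, β + SS/2) = Inverse-Gamma(9.5, 56.635).
The mode of Inverse-Gamma(a, b) is b/(a+1) = 56.635/10.5 ≈ 5.3938.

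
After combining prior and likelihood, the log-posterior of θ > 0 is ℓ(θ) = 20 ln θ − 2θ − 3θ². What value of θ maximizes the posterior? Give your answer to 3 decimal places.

ℓ'(θ) = 20/θ − 2 − 6θ. Setting this to zero and multiplying by θ: 6θ² + 2θ − 20 = 0.
θ = (−2 + √(2² + 4·6·20)) / (2·6) = (−2 + √484) / 12 = (−2 + 22)/12 = 5/3.
ℓ''(θ) = −20/θ² − 6 < 0, confirming a maximum.

θ̂_MAP = 1.667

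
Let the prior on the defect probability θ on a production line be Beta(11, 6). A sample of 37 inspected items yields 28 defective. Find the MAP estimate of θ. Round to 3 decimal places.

θ̂_MAP = 0.731

Prior: Beta(11, 6).
Data: 28 successes in 37 trials. The binomial likelihood contributes θ^28(1−θ)^9, so the posterior is Beta(11+28, 6+9) = Beta(39, 15).
For Beta(a, b) with a, b > 1 the mode is (a−1)/(a+b−2) = 38/52 ≈ 0.731.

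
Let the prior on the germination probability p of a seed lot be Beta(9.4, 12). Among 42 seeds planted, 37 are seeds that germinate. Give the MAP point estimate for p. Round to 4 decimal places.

Prior: Beta(9.4, 12).
Data: 37 successes in 42 trials. The binomial likelihood contributes p^37(1−p)^5, so the posterior is Beta(9.4+37, 12+5) = Beta(46.4, 17).
For Beta(a, b) with a, b > 1 the mode is (a−1)/(a+b−2) = 45.4/61.4 ≈ 0.7394.

p̂_MAP = 0.7394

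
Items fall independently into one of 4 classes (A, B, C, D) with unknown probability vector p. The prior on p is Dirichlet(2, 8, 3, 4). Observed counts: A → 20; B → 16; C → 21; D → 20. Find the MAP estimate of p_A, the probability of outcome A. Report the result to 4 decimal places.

The posterior is Dirichlet(αᵢ + nᵢ) = Dirichlet(22, 24, 24, 24).
For a Dirichlet(a₁,…,a_K) with all aᵢ > 1, the mode has j-th component (aⱼ − 1)/(Σaᵢ − K).
Here Σaᵢ = 94 and K = 4, so p_A = (22 − 1)/(94 − 4) = 21/90 ≈ 0.2333.

MAP estimate of p_A = 0.2333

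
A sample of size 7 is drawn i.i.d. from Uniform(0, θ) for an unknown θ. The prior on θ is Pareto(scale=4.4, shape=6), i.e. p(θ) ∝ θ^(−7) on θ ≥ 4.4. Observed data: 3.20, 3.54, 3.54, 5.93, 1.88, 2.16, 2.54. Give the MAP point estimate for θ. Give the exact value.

The Uniform(0, θ) likelihood is θ^(−n) for θ ≥ max(xᵢ), zero otherwise. Here max(xᵢ) = 5.93.
Posterior ∝ θ^(−7) · θ^(−7) = θ^(−14) on θ ≥ max(4.4, 5.93) = 5.93.
This density is strictly decreasing in θ, so the posterior mode lies at the lower boundary of the support.

θ̂_MAP = 5.93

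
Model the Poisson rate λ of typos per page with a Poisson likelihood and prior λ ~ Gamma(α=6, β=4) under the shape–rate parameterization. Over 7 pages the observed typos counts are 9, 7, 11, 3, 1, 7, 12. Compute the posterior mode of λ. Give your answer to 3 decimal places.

Σxᵢ = 9+7+11+3+1+7+12 = 50, with n = 7.
Posterior ∝ λ^5e^(−4λ) · λ^50e^(−7λ) = λ^55e^(−11λ), i.e. Gamma(shape=56, rate=11).
The mode of a Gamma(a, b) with a ≥ 1 (shape–rate) is (a−1)/b = 55/11 ≈ 5.000.

λ̂_MAP = 5.000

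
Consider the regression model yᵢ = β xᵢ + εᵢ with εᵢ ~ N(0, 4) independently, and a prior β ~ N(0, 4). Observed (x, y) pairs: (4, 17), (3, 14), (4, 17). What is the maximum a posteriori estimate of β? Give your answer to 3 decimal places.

log p(β | y) = −Σ(yᵢ − βxᵢ)²/(2·4) − β²/(2·4) + const.
Setting the derivative to zero: Σxᵢ(yᵢ − βxᵢ)/4 − β/4 = 0, so β = Σxᵢyᵢ / (Σxᵢ² + σ²/τ²).
Σxᵢyᵢ = 4·17 + 3·14 + 4·17 = 178; Σxᵢ² = 41; σ²/τ² = 1.
β̂_MAP = 178 / (41 + 1) = 178/42 ≈ 4.238.

β̂_MAP = 4.238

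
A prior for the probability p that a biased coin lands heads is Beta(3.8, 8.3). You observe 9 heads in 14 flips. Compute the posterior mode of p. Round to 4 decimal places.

Prior: Beta(3.8, 8.3).
Data: 9 successes in 14 trials. The binomial likelihood contributes p^9(1−p)^5, so the posterior is Beta(3.8+9, 8.3+5) = Beta(12.8, 13.3).
For Beta(a, b) with a, b > 1 the mode is (a−1)/(a+b−2) = 11.8/24.1 ≈ 0.4896.

p̂_MAP = 0.4896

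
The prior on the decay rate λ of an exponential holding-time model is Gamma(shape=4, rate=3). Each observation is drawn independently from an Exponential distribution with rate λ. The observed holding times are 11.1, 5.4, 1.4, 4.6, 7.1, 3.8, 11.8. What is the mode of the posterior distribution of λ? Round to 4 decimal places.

λ̂_MAP = 0.2075

The Exponential(rate=λ) likelihood is ∝ λ^n e^(−λΣtᵢ). Here n = 7 and Σtᵢ = 11.1 + 5.4 + 1.4 + 4.6 + 7.1 + 3.8 + 11.8 = 45.2.
Posterior ∝ λ^3e^(−3λ) · λ^7e^(−45.2λ) = λ^10e^(−48.2λ), i.e. Gamma(11, 48.2).
Mode = (a−1)/b = 10/48.2 ≈ 0.2075.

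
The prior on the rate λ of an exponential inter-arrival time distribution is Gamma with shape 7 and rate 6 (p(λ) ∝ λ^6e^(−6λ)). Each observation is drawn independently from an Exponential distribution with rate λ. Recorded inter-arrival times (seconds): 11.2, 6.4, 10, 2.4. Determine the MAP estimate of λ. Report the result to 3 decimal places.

λ̂_MAP = 0.278

The Exponential(rate=λ) likelihood is ∝ λ^n e^(−λΣtᵢ). Here n = 4 and Σtᵢ = 11.2 + 6.4 + 10 + 2.4 = 30.
Posterior ∝ λ^6e^(−6λ) · λ^4e^(−30λ) = λ^10e^(−36λ), i.e. Gamma(11, 36).
Mode = (a−1)/b = 10/36 ≈ 0.278.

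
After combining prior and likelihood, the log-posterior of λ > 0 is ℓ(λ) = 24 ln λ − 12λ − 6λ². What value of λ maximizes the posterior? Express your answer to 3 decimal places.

ℓ'(λ) = 24/λ − 12 − 12λ. Setting this to zero and multiplying by λ: 12λ² + 12λ − 24 = 0.
λ = (−12 + √(12² + 4·12·24)) / (2·12) = (−12 + √1296) / 24 = (−12 + 36)/24 = 1.
ℓ''(λ) = −24/λ² − 12 < 0, confirming a maximum.

λ̂_MAP = 1.000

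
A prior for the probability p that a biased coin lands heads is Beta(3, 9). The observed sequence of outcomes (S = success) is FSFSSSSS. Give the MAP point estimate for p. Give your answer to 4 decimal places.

p̂_MAP = 0.4444

Prior: Beta(3, 9).
Data: 6 successes in 8 trials (from the sequence). The binomial likelihood contributes p^6(1−p)^2, so the posterior is Beta(3+6, 9+2) = Beta(9, 11).
For Beta(a, b) with a, b > 1 the mode is (a−1)/(a+b−2) = 8/18 ≈ 0.4444.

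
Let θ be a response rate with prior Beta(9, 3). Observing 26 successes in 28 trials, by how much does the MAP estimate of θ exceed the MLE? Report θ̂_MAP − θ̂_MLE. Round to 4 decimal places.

MAP − MLE = -0.0338

Posterior is Beta(35, 5); MAP = (35−1)/(40−2) = 34/38 ≈ 0.89474.
MLE ignores the prior: θ̂_MLE = k/n = 26/28 ≈ 0.92857.
Difference = 34/38 − 26/28 = -9/266 ≈ -0.0338.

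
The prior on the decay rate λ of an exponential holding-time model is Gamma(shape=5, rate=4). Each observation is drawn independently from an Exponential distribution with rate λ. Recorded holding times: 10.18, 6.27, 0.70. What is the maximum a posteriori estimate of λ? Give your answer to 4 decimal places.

The Exponential(rate=λ) likelihood is ∝ λ^n e^(−λΣtᵢ). Here n = 3 and Σtᵢ = 10.18 + 6.27 + 0.70 = 17.15.
Posterior ∝ λ^4e^(−4λ) · λ^3e^(−17.15λ) = λ^7e^(−21.15λ), i.e. Gamma(8, 21.15).
Mode = (a−1)/b = 7/21.15 ≈ 0.3310.

λ̂_MAP = 0.3310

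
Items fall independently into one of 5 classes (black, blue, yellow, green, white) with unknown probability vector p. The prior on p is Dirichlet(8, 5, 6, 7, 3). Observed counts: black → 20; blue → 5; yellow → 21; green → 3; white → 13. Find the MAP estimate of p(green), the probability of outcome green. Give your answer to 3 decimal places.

MAP estimate of p(green) = 0.105

The posterior is Dirichlet(αᵢ + nᵢ) = Dirichlet(28, 10, 27, 10, 16).
For a Dirichlet(a₁,…,a_K) with all aᵢ > 1, the mode has j-th component (aⱼ − 1)/(Σaᵢ − K).
Here Σaᵢ = 91 and K = 5, so p(green) = (10 − 1)/(91 − 5) = 9/86 ≈ 0.105.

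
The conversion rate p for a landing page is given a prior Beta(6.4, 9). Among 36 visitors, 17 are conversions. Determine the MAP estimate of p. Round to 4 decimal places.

Prior: Beta(6.4, 9).
Data: 17 successes in 36 trials. The binomial likelihood contributes p^17(1−p)^19, so the posterior is Beta(6.4+17, 9+19) = Beta(23.4, 28).
For Beta(a, b) with a, b > 1 the mode is (a−1)/(a+b−2) = 22.4/49.4 ≈ 0.4534.

p̂_MAP = 0.4534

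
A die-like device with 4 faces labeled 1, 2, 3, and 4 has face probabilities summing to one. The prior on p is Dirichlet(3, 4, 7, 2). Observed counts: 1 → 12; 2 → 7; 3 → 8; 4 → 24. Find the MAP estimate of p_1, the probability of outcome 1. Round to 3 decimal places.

The posterior is Dirichlet(αᵢ + nᵢ) = Dirichlet(15, 11, 15, 26).
For a Dirichlet(a₁,…,a_K) with all aᵢ > 1, the mode has j-th component (aⱼ − 1)/(Σaᵢ − K).
Here Σaᵢ = 67 and K = 4, so p_1 = (15 − 1)/(67 − 4) = 14/63 ≈ 0.222.

MAP estimate: 0.222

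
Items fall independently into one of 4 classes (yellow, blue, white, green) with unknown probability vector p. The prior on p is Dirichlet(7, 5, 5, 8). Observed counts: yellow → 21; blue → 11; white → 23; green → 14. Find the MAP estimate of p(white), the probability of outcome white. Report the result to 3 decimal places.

The posterior is Dirichlet(αᵢ + nᵢ) = Dirichlet(28, 16, 28, 22).
For a Dirichlet(a₁,…,a_K) with all aᵢ > 1, the mode has j-th component (aⱼ − 1)/(Σaᵢ − K).
Here Σaᵢ = 94 and K = 4, so p(white) = (28 − 1)/(94 − 4) = 27/90 ≈ 0.300.

MAP estimate of p(white) = 0.300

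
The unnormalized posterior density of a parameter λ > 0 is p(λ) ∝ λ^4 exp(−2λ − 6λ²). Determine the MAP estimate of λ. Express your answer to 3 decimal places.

λ̂_MAP = 0.500

ℓ'(λ) = 4/λ − 2 − 12λ. Setting this to zero and multiplying by λ: 12λ² + 2λ − 4 = 0.
λ = (−2 + √(2² + 4·12·4)) / (2·12) = (−2 + √196) / 24 = (−2 + 14)/24 = 1/2.
ℓ''(λ) = −4/λ² − 12 < 0, confirming a maximum.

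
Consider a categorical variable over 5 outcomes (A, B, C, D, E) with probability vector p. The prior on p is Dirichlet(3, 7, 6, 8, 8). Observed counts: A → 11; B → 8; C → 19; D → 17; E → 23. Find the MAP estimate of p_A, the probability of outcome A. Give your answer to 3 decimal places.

MAP estimate of p_A = 0.124

The posterior is Dirichlet(αᵢ + nᵢ) = Dirichlet(14, 15, 25, 25, 31).
For a Dirichlet(a₁,…,a_K) with all aᵢ > 1, the mode has j-th component (aⱼ − 1)/(Σaᵢ − K).
Here Σaᵢ = 110 and K = 5, so p_A = (14 − 1)/(110 − 5) = 13/105 ≈ 0.124.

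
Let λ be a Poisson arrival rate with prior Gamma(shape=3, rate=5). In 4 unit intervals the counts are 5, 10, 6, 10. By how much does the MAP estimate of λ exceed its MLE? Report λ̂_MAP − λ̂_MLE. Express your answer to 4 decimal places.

Σxᵢ = 31. Posterior is Gamma(34, 9); MAP = (34−1)/9 = 33/9 ≈ 3.66667.
MLE = x̄ = 31/4 ≈ 7.75000.
Difference = 33/9 − 31/4 = -49/12 ≈ -4.0833.

MAP − MLE = -4.0833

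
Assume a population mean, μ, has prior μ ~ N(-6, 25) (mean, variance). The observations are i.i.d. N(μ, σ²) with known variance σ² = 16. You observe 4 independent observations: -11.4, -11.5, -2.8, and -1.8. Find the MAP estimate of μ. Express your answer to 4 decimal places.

n = 4; x̄ = ((-11.4) + (-11.5) + (-2.8) + (-1.8))/4 = -27.5/4 = -6.875.
For a Normal prior and Normal likelihood with known variance, the posterior is Normal; its mode equals its mean, the precision-weighted average.
Prior precision 1/σ₀² = 1/25 = 0.04; data precision n/σ² = 4/16 = 0.25.
μ̂ = (0.04·(-6) + 0.25·(-6.875)) / (0.04 + 0.25) = (-1.95875)/0.29 = -1567/232 ≈ -6.7543.

μ̂_MAP = -6.7543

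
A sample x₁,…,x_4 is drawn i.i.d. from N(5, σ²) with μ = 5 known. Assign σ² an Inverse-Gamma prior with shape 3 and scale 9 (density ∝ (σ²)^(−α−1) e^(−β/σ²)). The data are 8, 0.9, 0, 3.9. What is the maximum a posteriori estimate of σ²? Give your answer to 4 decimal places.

Sum of squared deviations about the known mean: SS = (8−5)² + (0.9−5)² + (0−5)² + (3.9−5)² = 52.02.
The Normal likelihood contributes (σ²)^(−n/2) exp(−SS/(2σ²)), so the posterior is Inverse-Gamma(α + n/2, β + SS/2) = Inverse-Gamma(5, 35.01).
The mode of Inverse-Gamma(a, b) is b/(a+1) = 35.01/6 ≈ 5.8350.

σ̂²_MAP = 5.8350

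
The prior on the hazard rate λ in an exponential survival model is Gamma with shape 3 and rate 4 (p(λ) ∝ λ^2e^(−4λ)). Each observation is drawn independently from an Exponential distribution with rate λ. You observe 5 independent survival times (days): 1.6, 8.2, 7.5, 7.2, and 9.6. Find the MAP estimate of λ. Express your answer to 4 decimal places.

The Exponential(rate=λ) likelihood is ∝ λ^n e^(−λΣtᵢ). Here n = 5 and Σtᵢ = 1.6 + 8.2 + 7.5 + 7.2 + 9.6 = 34.1.
Posterior ∝ λ^2e^(−4λ) · λ^5e^(−34.1λ) = λ^7e^(−38.1λ), i.e. Gamma(8, 38.1).
Mode = (a−1)/b = 7/38.1 ≈ 0.1837.

λ̂_MAP = 0.1837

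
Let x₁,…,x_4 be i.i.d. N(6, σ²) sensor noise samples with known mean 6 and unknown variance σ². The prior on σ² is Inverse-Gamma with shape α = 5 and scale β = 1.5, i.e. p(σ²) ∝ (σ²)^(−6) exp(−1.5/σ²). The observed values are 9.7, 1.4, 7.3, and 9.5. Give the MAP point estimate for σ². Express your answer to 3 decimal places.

σ̂²_MAP = 3.237

Sum of squared deviations about the known mean: SS = (9.7−6)² + (1.4−6)² + (7.3−6)² + (9.5−6)² = 48.79.
The Normal likelihood contributes (σ²)^(−n/2) exp(−SS/(2σ²)), so the posterior is Inverse-Gamma(α + n/2, β + SS/2) = Inverse-Gamma(7, 25.895).
The mode of Inverse-Gamma(a, b) is b/(a+1) = 25.895/8 ≈ 3.237.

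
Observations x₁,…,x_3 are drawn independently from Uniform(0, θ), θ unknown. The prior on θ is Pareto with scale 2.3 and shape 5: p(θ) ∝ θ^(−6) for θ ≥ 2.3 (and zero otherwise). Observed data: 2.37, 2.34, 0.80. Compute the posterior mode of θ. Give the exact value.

The Uniform(0, θ) likelihood is θ^(−n) for θ ≥ max(xᵢ), zero otherwise. Here max(xᵢ) = 2.37.
Posterior ∝ θ^(−6) · θ^(−3) = θ^(−9) on θ ≥ max(2.3, 2.37) = 2.37.
This density is strictly decreasing in θ, so the posterior mode lies at the lower boundary of the support.

θ̂_MAP = 2.37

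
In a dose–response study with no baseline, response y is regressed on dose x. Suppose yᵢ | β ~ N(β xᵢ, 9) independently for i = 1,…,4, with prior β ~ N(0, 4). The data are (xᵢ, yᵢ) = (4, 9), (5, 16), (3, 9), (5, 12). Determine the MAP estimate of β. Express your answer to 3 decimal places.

log p(β | y) = −Σ(yᵢ − βxᵢ)²/(2·9) − β²/(2·4) + const.
Setting the derivative to zero: Σxᵢ(yᵢ − βxᵢ)/9 − β/4 = 0, so β = Σxᵢyᵢ / (Σxᵢ² + σ²/τ²).
Σxᵢyᵢ = 4·9 + 5·16 + 3·9 + 5·12 = 203; Σxᵢ² = 75; σ²/τ² = 2.25.
β̂_MAP = 203 / (75 + 2.25) = 203/77.25 ≈ 2.628.

β̂_MAP = 2.628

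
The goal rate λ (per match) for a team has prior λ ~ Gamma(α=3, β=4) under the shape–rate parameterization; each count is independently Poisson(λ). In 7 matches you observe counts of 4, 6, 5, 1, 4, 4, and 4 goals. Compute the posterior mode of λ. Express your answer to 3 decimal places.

λ̂_MAP = 2.727

Σxᵢ = 4+6+5+1+4+4+4 = 28, with n = 7.
Posterior ∝ λ^2e^(−4λ) · λ^28e^(−7λ) = λ^30e^(−11λ), i.e. Gamma(shape=31, rate=11).
The mode of a Gamma(a, b) with a ≥ 1 (shape–rate) is (a−1)/b = 30/11 ≈ 2.727.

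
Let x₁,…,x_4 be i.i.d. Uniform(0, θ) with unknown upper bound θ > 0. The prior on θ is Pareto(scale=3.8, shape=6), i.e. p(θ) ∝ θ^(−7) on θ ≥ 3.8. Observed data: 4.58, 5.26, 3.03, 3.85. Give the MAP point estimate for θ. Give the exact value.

θ̂_MAP = 5.26

The Uniform(0, θ) likelihood is θ^(−n) for θ ≥ max(xᵢ), zero otherwise. Here max(xᵢ) = 5.26.
Posterior ∝ θ^(−7) · θ^(−4) = θ^(−11) on θ ≥ max(3.8, 5.26) = 5.26.
This density is strictly decreasing in θ, so the posterior mode lies at the lower boundary of the support.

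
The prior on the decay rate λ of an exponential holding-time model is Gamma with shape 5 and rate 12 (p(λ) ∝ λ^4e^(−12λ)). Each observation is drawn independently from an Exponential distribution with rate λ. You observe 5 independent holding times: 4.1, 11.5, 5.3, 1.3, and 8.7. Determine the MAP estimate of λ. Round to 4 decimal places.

The Exponential(rate=λ) likelihood is ∝ λ^n e^(−λΣtᵢ). Here n = 5 and Σtᵢ = 4.1 + 11.5 + 5.3 + 1.3 + 8.7 = 30.9.
Posterior ∝ λ^4e^(−12λ) · λ^5e^(−30.9λ) = λ^9e^(−42.9λ), i.e. Gamma(10, 42.9).
Mode = (a−1)/b = 9/42.9 ≈ 0.2098.

λ̂_MAP = 0.2098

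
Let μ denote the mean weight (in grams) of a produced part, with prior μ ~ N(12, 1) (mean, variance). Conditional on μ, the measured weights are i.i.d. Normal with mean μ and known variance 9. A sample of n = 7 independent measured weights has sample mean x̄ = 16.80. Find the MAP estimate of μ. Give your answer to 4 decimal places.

n = 7, x̄ = 16.80.
For a Normal prior and Normal likelihood with known variance, the posterior is Normal; its mode equals its mean, the precision-weighted average.
Prior precision 1/σ₀² = 1/1 = 1; data precision n/σ² = 7/9.
μ̂ = (1·12 + (7/9)·16.8) / (1 + 7/9) = (376/15)/(16/9) = 14.1000.

μ̂_MAP = 14.1000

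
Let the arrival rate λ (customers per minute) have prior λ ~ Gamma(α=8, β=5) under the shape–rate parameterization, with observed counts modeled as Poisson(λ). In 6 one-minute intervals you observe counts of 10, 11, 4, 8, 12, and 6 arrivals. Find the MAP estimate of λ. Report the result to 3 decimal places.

λ̂_MAP = 5.273

Σxᵢ = 10+11+4+8+12+6 = 51, with n = 6.
Posterior ∝ λ^7e^(−5λ) · λ^51e^(−6λ) = λ^58e^(−11λ), i.e. Gamma(shape=59, rate=11).
The mode of a Gamma(a, b) with a ≥ 1 (shape–rate) is (a−1)/b = 58/11 ≈ 5.273.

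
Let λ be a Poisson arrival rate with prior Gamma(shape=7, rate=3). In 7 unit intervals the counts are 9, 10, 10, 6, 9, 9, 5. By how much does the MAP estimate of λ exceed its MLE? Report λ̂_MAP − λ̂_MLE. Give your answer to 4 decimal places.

MAP − MLE = -1.8857

Σxᵢ = 58. Posterior is Gamma(65, 10); MAP = (65−1)/10 = 64/10 ≈ 6.40000.
MLE = x̄ = 58/7 ≈ 8.28571.
Difference = 64/10 − 58/7 = -66/35 ≈ -1.8857.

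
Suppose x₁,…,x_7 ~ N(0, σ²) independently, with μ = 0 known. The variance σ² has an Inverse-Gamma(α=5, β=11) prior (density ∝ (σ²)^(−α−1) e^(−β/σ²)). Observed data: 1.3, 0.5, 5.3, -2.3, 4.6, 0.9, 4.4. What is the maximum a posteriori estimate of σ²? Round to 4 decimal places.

Sum of squared deviations about the known mean: SS = (1.3−0)² + (0.5−0)² + (5.3−0)² + (-2.3−0)² + (4.6−0)² + (0.9−0)² + (4.4−0)² = 76.65.
The Normal likelihood contributes (σ²)^(−n/2) exp(−SS/(2σ²)), so the posterior is Inverse-Gamma(α + n/2, β + SS/2) = Inverse-Gamma(8.5, 49.325).
The mode of Inverse-Gamma(a, b) is b/(a+1) = 49.325/9.5 ≈ 5.1921.

σ̂²_MAP = 5.1921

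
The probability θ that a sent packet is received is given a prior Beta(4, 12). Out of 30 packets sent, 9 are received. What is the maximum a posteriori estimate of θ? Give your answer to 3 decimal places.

θ̂_MAP = 0.273

Prior: Beta(4, 12).
Data: 9 successes in 30 trials. The binomial likelihood contributes θ^9(1−θ)^21, so the posterior is Beta(4+9, 12+21) = Beta(13, 33).
For Beta(a, b) with a, b > 1 the mode is (a−1)/(a+b−2) = 12/44 ≈ 0.273.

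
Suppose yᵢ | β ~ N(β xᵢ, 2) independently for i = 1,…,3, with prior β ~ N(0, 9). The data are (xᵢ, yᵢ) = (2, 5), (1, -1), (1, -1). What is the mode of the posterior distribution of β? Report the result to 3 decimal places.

log p(β | y) = −Σ(yᵢ − βxᵢ)²/(2·2) − β²/(2·9) + const.
Setting the derivative to zero: Σxᵢ(yᵢ − βxᵢ)/2 − β/9 = 0, so β = Σxᵢyᵢ / (Σxᵢ² + σ²/τ²).
Σxᵢyᵢ = 2·5 + 1·(-1) + 1·(-1) = 8; Σxᵢ² = 6; σ²/τ² = 2/9.
β̂_MAP = 8 / (6 + 2/9) = 8/(56/9) = 9/7 ≈ 1.286.

β̂_MAP = 1.286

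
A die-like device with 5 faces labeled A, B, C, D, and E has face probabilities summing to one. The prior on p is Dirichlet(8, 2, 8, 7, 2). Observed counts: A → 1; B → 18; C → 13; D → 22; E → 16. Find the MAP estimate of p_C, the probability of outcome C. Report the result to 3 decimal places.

MAP estimate of p_C = 0.217

The posterior is Dirichlet(αᵢ + nᵢ) = Dirichlet(9, 20, 21, 29, 18).
For a Dirichlet(a₁,…,a_K) with all aᵢ > 1, the mode has j-th component (aⱼ − 1)/(Σaᵢ − K).
Here Σaᵢ = 97 and K = 5, so p_C = (21 − 1)/(97 − 5) = 20/92 ≈ 0.217.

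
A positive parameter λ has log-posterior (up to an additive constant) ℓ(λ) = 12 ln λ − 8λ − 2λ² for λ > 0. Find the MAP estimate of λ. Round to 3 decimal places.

λ̂_MAP = 1.000

ℓ'(λ) = 12/λ − 8 − 4λ. Setting this to zero and multiplying by λ: 4λ² + 8λ − 12 = 0.
λ = (−8 + √(8² + 4·4·12)) / (2·4) = (−8 + √256) / 8 = (−8 + 16)/8 = 1.
ℓ''(λ) = −12/λ² − 4 < 0, confirming a maximum.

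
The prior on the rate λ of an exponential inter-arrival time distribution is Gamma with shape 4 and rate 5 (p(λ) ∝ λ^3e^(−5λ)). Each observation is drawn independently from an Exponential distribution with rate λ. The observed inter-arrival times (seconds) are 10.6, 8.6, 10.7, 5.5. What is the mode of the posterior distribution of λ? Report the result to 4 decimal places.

λ̂_MAP = 0.1733

The Exponential(rate=λ) likelihood is ∝ λ^n e^(−λΣtᵢ). Here n = 4 and Σtᵢ = 10.6 + 8.6 + 10.7 + 5.5 = 35.4.
Posterior ∝ λ^3e^(−5λ) · λ^4e^(−35.4λ) = λ^7e^(−40.4λ), i.e. Gamma(8, 40.4).
Mode = (a−1)/b = 7/40.4 ≈ 0.1733.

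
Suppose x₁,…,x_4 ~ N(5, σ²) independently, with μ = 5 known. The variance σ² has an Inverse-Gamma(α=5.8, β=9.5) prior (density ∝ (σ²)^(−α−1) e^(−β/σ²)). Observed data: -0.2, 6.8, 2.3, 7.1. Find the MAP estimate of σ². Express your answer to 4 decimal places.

σ̂²_MAP = 3.4648

Sum of squared deviations about the known mean: SS = (-0.2−5)² + (6.8−5)² + (2.3−5)² + (7.1−5)² = 41.98.
The Normal likelihood contributes (σ²)^(−n/2) exp(−SS/(2σ²)), so the posterior is Inverse-Gamma(α + n/2, β + SS/2) = Inverse-Gamma(7.8, 30.49).
The mode of Inverse-Gamma(a, b) is b/(a+1) = 30.49/8.8 ≈ 3.4648.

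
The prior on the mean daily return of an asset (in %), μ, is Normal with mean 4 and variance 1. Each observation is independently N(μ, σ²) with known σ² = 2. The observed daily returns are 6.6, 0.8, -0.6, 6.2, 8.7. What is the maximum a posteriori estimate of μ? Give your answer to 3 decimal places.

μ̂_MAP = 4.243

n = 5; x̄ = (6.6 + 0.8 + (-0.6) + 6.2 + 8.7)/5 = 21.7/5 = 4.34.
For a Normal prior and Normal likelihood with known variance, the posterior is Normal; its mode equals its mean, the precision-weighted average.
Prior precision 1/σ₀² = 1/1 = 1; data precision n/σ² = 5/2 = 2.5.
μ̂ = (1·4 + 2.5·4.34) / (1 + 2.5) = 14.85/3.5 = 297/70 ≈ 4.243.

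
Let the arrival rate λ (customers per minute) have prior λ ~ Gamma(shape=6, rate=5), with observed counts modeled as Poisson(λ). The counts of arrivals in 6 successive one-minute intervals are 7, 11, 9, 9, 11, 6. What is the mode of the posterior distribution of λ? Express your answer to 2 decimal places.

λ̂_MAP = 5.27

Σxᵢ = 7+11+9+9+11+6 = 53, with n = 6.
Posterior ∝ λ^5e^(−5λ) · λ^53e^(−6λ) = λ^58e^(−11λ), i.e. Gamma(shape=59, rate=11).
The mode of a Gamma(a, b) with a ≥ 1 (shape–rate) is (a−1)/b = 58/11 ≈ 5.27.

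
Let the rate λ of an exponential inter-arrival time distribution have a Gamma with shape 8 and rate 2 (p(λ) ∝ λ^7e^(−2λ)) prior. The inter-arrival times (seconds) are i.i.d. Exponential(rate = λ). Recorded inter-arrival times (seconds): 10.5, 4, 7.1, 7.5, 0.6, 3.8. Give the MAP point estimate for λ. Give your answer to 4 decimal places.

λ̂_MAP = 0.3662

The Exponential(rate=λ) likelihood is ∝ λ^n e^(−λΣtᵢ). Here n = 6 and Σtᵢ = 10.5 + 4 + 7.1 + 7.5 + 0.6 + 3.8 = 33.5.
Posterior ∝ λ^7e^(−2λ) · λ^6e^(−33.5λ) = λ^13e^(−35.5λ), i.e. Gamma(14, 35.5).
Mode = (a−1)/b = 13/35.5 ≈ 0.3662.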